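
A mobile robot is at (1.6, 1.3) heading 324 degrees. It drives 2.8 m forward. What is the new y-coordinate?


y_new = y0 + d*sin(theta)
= 1.3 + 2.8*sin(324)
= 1.3 + -1.6458
= -0.3458


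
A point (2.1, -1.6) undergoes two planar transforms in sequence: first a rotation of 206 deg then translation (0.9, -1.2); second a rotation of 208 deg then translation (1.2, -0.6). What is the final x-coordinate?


After transform 1:
x1 = cos(206)*2.1 - sin(206)*-1.6 + 0.9 = -1.6889
y1 = sin(206)*2.1 + cos(206)*-1.6 + -1.2 = -0.6825
After transform 2:
x2 = cos(208)*-1.6889 - sin(208)*-0.6825 + 1.2
= 2.3708


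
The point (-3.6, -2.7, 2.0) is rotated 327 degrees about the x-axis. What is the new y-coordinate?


Rotation about x-axis: y' = y*cos(theta) - z*sin(theta)
= -2.7 * 0.8387 - 2.0 * -0.5446
= -1.1751


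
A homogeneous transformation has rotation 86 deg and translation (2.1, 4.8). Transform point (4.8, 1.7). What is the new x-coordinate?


x' = cos(theta)*px - sin(theta)*py + tx
= 0.0698*4.8 - 0.9976*1.7 + 2.1
= 0.739


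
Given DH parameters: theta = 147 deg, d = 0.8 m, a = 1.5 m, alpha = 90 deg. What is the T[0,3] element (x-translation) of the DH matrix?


T[0,3] = a * cos(theta)
= 1.5 * cos(147 deg)
= 1.5 * -0.8387
= -1.258


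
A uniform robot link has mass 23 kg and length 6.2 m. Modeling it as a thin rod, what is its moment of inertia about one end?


I = (1/3) * m * L^2
= (1/3) * 23 * 6.2^2
= 0.333333 * 23 * 38.44
= 294.7067 kg*m^2


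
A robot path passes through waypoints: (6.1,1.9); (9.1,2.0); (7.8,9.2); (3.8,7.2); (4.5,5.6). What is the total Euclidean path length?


Segment lengths:
  seg1 = sqrt((3.0)^2 + (0.1)^2) = 3.0017
  seg2 = sqrt((-1.3)^2 + (7.2)^2) = 7.3164
  seg3 = sqrt((-4.0)^2 + (-2.0)^2) = 4.4721
  seg4 = sqrt((0.7)^2 + (-1.6)^2) = 1.7464
Total = 16.5366


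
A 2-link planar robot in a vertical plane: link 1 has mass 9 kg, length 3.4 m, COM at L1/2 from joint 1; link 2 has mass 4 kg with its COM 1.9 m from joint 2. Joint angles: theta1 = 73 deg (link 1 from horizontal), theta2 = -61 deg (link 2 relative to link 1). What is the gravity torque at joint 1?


Horizontal distance from joint 1 to link-1 COM:
  x_c1 = (L1/2)*cos(t1) = 1.7 * 0.2924 = 0.497 m
Horizontal distance from joint 1 to link-2 COM:
  x_c2 = L1*cos(t1) + Lc2*cos(t1+t2)
       = 3.4*0.2924 + 1.9*0.9781 = 2.8525 m
tau1 = m1*g*x_c1 + m2*g*x_c2
     = 9*9.81*0.497 + 4*9.81*2.8525
     = 43.8829 + 111.9338
     = 155.8168 Nm


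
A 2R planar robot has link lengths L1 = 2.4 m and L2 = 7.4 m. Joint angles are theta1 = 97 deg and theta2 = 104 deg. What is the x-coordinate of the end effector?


Convert angles to radians: theta1 = 1.693, theta2 = 1.8151
x = L1*cos(theta1) + L2*cos(theta1+theta2)
x = -0.2925 + -6.9085
x = -7.201


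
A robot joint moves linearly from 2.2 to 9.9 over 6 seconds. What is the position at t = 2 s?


s = t/T = 2/6 = 0.3333
p(t) = p0 + (pf-p0)*s
= 2.2 + (9.9 - 2.2) * 0.3333
= 4.7667


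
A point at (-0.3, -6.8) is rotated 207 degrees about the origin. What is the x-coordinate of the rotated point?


x' = x*cos(theta) - y*sin(theta)
cos(207 deg) = -0.891, sin(207 deg) = -0.454
x' = -0.3 * -0.891 - -6.8 * -0.454
= 0.2673 - 3.0871
= -2.8198


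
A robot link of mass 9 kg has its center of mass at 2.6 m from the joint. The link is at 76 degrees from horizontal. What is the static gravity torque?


tau = m*g*L*cos(angle)
= 9 * 9.81 * 2.6 * cos(76 deg)
= 9 * 9.81 * 2.6 * 0.2419
= 55.5341 Nm


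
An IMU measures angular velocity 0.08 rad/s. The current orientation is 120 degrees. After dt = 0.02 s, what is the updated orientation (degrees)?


delta_theta = w * dt = 0.08 * 0.02 = 0.0016 rad
= 0.0917 deg
theta_new = 120 + 0.0917 = 120.0917 deg


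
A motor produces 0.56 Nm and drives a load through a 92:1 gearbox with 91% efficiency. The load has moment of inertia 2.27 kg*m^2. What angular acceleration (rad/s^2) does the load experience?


tau_out = tau_motor * N * eta
= 0.56 * 92 * 0.91 = 46.8832 Nm
alpha = tau_out / I = 46.8832 / 2.27
= 20.6534 rad/s^2


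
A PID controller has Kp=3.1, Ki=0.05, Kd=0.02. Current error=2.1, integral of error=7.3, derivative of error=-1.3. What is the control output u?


u = Kp*e + Ki*int(e) + Kd*de/dt
= 3.1*2.1 + 0.05*7.3 + 0.02*(-1.3)
= 6.51 + 0.365 + -0.026
= 6.849


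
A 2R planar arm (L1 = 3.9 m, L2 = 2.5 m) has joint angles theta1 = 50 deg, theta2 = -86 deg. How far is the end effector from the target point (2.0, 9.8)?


End effector via forward kinematics:
x = L1*cos(t1) + L2*cos(t1+t2) = 4.5294
y = L1*sin(t1) + L2*sin(t1+t2) = 1.5181
Distance to target:
d = sqrt((2.0 - 4.5294)^2 + (9.8 - 1.5181)^2)
= sqrt(6.3979 + 68.5897)
= 8.6595 m


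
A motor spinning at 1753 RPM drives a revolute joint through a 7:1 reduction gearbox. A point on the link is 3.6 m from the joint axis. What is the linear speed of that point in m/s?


omega_motor = 1753 * 2*pi/60 = 183.5737 rad/s
omega_joint = omega_motor / 7 = 26.2248 rad/s
v = omega_joint * r = 26.2248 * 3.6
= 94.4093 m/s


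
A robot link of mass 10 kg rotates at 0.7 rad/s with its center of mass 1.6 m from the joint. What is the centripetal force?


F = m * omega^2 * r
= 10 * 0.7^2 * 1.6
= 10 * 0.49 * 1.6
= 7.84 N


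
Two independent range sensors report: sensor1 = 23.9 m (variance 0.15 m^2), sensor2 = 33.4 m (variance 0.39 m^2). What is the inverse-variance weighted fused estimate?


w1 = (1/var1) / (1/var1 + 1/var2)
   = 6.6667 / (6.6667 + 2.5641) = 0.7222
w2 = 1 - w1 = 0.2778
fused = w1*s1 + w2*s2 = 17.2611 + 9.2778
= 26.5389 m


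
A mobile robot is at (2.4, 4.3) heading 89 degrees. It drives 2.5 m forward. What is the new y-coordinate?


y_new = y0 + d*sin(theta)
= 4.3 + 2.5*sin(89)
= 4.3 + 2.4996
= 6.7996


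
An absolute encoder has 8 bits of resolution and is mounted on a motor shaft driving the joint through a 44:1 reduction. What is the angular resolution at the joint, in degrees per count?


counts = 2^8 = 256
effective counts at joint = 256 * 44 = 11264
resolution = 360 / 11264
= 0.032 deg/count


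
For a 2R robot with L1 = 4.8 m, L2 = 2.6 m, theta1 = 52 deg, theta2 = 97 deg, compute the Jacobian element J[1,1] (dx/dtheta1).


J[1,1] = -L1*sin(t1) - L2*sin(t1+t2)
= -4.8*sin(52) - 2.6*sin(149)
= -5.1216


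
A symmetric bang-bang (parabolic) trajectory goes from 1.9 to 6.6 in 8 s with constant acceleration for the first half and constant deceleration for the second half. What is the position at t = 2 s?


Symmetric rest-to-rest: each phase covers (pf-p0)/2 in time T/2. 0.5*a*(T/2)^2 = (pf-p0)/2 => a = 4*(pf-p0)/T^2
a = 4*(6.6-1.9)/8^2 = 0.2937
t = 2 is in the acceleration phase (t <= T/2).
p = p0 + 0.5*a*t^2 = 1.9 + 0.5*0.2937*2^2
= 2.4875


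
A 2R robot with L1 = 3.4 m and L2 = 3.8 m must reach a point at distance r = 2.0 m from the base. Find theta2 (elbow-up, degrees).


cos(theta2) = (r^2 - L1^2 - L2^2) / (2*L1*L2)
cos(theta2) = (4.0 - 11.56 - 14.44) / 25.84
cos(theta2) = -0.851393
theta2 = 148.3635 degrees


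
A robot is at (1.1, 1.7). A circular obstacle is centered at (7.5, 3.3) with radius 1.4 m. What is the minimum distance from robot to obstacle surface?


center_dist = sqrt((1.1-7.5)^2 + (1.7-3.3)^2)
= sqrt(40.96 + 2.56)
= 6.597
min_dist = center_dist - radius = 6.597 - 1.4 = 5.197 m


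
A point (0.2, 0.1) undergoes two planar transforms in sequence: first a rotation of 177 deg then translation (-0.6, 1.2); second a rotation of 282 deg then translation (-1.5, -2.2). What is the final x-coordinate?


After transform 1:
x1 = cos(177)*0.2 - sin(177)*0.1 + -0.6 = -0.805
y1 = sin(177)*0.2 + cos(177)*0.1 + 1.2 = 1.1106
After transform 2:
x2 = cos(282)*-0.805 - sin(282)*1.1106 + -1.5
= -0.581


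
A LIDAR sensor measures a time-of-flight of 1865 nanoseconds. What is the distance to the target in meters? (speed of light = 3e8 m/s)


tof = 1865 ns = 1.865e-06 s
dist = c * tof / 2
= 3e8 * 1.865e-06 / 2
= 279.75 m


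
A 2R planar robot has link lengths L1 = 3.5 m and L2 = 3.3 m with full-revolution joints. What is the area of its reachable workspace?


r_max = L1 + L2 = 6.8 m
r_min = |L1 - L2| = 0.2 m
Area = pi*(r_max^2 - r_min^2)
= pi*(46.24 - 0.04)
= pi * 46.2
= 145.1416 m^2


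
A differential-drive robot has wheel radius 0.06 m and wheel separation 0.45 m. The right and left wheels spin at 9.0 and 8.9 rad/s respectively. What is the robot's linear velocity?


vR = r*wR = 0.06*9.0 = 0.54 m/s
vL = r*wL = 0.06*8.9 = 0.534 m/s
v = (vR+vL)/2 = 0.537 m/s
omega = (vR-vL)/L = 0.0133 rad/s
linear velocity = 0.537 m/s


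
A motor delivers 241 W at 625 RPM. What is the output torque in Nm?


omega = 625 * 2*pi/60 = 65.4498 rad/s
tau = P / omega = 241 / 65.4498
= 3.6822 Nm


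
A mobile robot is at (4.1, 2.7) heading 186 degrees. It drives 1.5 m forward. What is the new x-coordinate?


x_new = x0 + d*cos(theta)
= 4.1 + 1.5*cos(186)
= 4.1 + -1.4918
= 2.6082


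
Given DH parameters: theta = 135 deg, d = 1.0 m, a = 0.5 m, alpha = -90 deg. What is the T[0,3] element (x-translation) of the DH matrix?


T[0,3] = a * cos(theta)
= 0.5 * cos(135 deg)
= 0.5 * -0.7071
= -0.3536


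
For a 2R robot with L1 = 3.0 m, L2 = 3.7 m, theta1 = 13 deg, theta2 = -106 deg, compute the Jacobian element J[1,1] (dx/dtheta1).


J[1,1] = -L1*sin(t1) - L2*sin(t1+t2)
= -3.0*sin(13) - 3.7*sin(-93)
= 3.0201


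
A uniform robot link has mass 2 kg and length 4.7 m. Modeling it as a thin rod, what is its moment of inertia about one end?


I = (1/3) * m * L^2
= (1/3) * 2 * 4.7^2
= 0.333333 * 2 * 22.09
= 14.7267 kg*m^2


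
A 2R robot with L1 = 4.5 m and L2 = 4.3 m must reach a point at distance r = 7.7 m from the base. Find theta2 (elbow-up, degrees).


cos(theta2) = (r^2 - L1^2 - L2^2) / (2*L1*L2)
cos(theta2) = (59.29 - 20.25 - 18.49) / 38.7
cos(theta2) = 0.531008
theta2 = 57.9264 degrees


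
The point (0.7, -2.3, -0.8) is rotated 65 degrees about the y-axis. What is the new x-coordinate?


Rotation about y-axis: x' = x*cos(theta) + z*sin(theta)
= 0.7 * 0.4226 + -0.8 * 0.9063
= -0.4292


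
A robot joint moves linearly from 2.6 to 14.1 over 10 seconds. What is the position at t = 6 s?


s = t/T = 6/10 = 0.6
p(t) = p0 + (pf-p0)*s
= 2.6 + (14.1 - 2.6) * 0.6
= 9.5


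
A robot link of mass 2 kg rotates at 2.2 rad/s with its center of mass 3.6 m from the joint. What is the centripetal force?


F = m * omega^2 * r
= 2 * 2.2^2 * 3.6
= 2 * 4.84 * 3.6
= 34.848 N


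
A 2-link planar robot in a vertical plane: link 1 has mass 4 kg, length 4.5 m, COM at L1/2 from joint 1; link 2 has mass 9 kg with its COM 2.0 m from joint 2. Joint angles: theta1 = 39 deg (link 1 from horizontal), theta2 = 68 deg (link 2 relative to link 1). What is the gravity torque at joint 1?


Horizontal distance from joint 1 to link-1 COM:
  x_c1 = (L1/2)*cos(t1) = 2.25 * 0.7771 = 1.7486 m
Horizontal distance from joint 1 to link-2 COM:
  x_c2 = L1*cos(t1) + Lc2*cos(t1+t2)
       = 4.5*0.7771 + 2.0*-0.2924 = 2.9124 m
tau1 = m1*g*x_c1 + m2*g*x_c2
     = 4*9.81*1.7486 + 9*9.81*2.9124
     = 68.6142 + 257.137
     = 325.7512 Nm


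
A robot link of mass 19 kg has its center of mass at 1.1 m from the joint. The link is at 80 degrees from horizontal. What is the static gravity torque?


tau = m*g*L*cos(angle)
= 19 * 9.81 * 1.1 * cos(80 deg)
= 19 * 9.81 * 1.1 * 0.1736
= 35.6029 Nm


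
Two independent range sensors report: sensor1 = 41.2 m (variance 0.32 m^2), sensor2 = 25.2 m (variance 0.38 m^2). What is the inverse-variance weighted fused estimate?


w1 = (1/var1) / (1/var1 + 1/var2)
   = 3.125 / (3.125 + 2.6316) = 0.5429
w2 = 1 - w1 = 0.4571
fused = w1*s1 + w2*s2 = 22.3657 + 11.52
= 33.8857 m


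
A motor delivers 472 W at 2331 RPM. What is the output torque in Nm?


omega = 2331 * 2*pi/60 = 244.1017 rad/s
tau = P / omega = 472 / 244.1017
= 1.9336 Nm


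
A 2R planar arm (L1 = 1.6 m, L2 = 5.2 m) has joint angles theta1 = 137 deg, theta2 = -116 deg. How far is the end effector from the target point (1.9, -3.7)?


End effector via forward kinematics:
x = L1*cos(t1) + L2*cos(t1+t2) = 3.6845
y = L1*sin(t1) + L2*sin(t1+t2) = 2.9547
Distance to target:
d = sqrt((1.9 - 3.6845)^2 + (-3.7 - 2.9547)^2)
= sqrt(3.1843 + 44.2852)
= 6.8898 m


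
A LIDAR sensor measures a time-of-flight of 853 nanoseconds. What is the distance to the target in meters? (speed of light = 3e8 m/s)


tof = 853 ns = 8.53e-07 s
dist = c * tof / 2
= 3e8 * 8.53e-07 / 2
= 127.95 m


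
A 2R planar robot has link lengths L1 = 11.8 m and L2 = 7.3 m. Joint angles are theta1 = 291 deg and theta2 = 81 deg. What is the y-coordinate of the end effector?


Convert angles to radians: theta1 = 5.0789, theta2 = 1.4137
y = L1*sin(theta1) + L2*sin(theta1+theta2)
y = -11.0162 + 1.5178
y = -9.4985


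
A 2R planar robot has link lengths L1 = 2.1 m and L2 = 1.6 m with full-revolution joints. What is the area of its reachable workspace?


r_max = L1 + L2 = 3.7 m
r_min = |L1 - L2| = 0.5 m
Area = pi*(r_max^2 - r_min^2)
= pi*(13.69 - 0.25)
= pi * 13.44
= 42.223 m^2


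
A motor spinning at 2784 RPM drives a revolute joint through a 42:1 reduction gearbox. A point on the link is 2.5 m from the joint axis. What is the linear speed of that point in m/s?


omega_motor = 2784 * 2*pi/60 = 291.5398 rad/s
omega_joint = omega_motor / 42 = 6.9414 rad/s
v = omega_joint * r = 6.9414 * 2.5
= 17.3536 m/s


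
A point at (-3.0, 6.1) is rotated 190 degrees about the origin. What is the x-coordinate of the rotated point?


x' = x*cos(theta) - y*sin(theta)
cos(190 deg) = -0.9848, sin(190 deg) = -0.1736
x' = -3.0 * -0.9848 - 6.1 * -0.1736
= 2.9544 - -1.0593
= 4.0137


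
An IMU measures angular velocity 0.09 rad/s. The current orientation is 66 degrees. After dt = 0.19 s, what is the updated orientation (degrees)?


delta_theta = w * dt = 0.09 * 0.19 = 0.0171 rad
= 0.9798 deg
theta_new = 66 + 0.9798 = 66.9798 deg


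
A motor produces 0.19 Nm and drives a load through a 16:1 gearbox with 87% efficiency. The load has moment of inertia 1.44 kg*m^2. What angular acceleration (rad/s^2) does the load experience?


tau_out = tau_motor * N * eta
= 0.19 * 16 * 0.87 = 2.6448 Nm
alpha = tau_out / I = 2.6448 / 1.44
= 1.8367 rad/s^2


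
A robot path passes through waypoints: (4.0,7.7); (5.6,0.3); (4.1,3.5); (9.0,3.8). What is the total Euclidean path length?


Segment lengths:
  seg1 = sqrt((1.6)^2 + (-7.4)^2) = 7.571
  seg2 = sqrt((-1.5)^2 + (3.2)^2) = 3.5341
  seg3 = sqrt((4.9)^2 + (0.3)^2) = 4.9092
Total = 16.0143


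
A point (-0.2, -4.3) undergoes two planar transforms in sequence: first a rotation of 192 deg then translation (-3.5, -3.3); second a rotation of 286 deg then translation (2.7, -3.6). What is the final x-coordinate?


After transform 1:
x1 = cos(192)*-0.2 - sin(192)*-4.3 + -3.5 = -4.1984
y1 = sin(192)*-0.2 + cos(192)*-4.3 + -3.3 = 0.9476
After transform 2:
x2 = cos(286)*-4.1984 - sin(286)*0.9476 + 2.7
= 2.4537


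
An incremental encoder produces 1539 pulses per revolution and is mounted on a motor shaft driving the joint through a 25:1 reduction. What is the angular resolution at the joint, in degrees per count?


counts per rev = 1539
effective counts at joint = 1539 * 25 = 38475
resolution = 360 / 38475
= 0.0094 deg/count


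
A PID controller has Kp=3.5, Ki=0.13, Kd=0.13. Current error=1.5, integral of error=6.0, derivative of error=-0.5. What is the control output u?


u = Kp*e + Ki*int(e) + Kd*de/dt
= 3.5*1.5 + 0.13*6.0 + 0.13*(-0.5)
= 5.25 + 0.78 + -0.065
= 5.965


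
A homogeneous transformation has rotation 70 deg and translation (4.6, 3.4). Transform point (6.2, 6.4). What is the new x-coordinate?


x' = cos(theta)*px - sin(theta)*py + tx
= 0.342*6.2 - 0.9397*6.4 + 4.6
= 0.7065


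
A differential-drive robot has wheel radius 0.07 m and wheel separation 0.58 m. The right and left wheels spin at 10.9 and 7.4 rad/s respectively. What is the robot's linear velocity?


vR = r*wR = 0.07*10.9 = 0.763 m/s
vL = r*wL = 0.07*7.4 = 0.518 m/s
v = (vR+vL)/2 = 0.6405 m/s
omega = (vR-vL)/L = 0.4224 rad/s
linear velocity = 0.6405 m/s


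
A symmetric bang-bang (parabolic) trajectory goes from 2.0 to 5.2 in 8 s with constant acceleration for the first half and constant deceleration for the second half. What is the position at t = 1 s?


Symmetric rest-to-rest: each phase covers (pf-p0)/2 in time T/2. 0.5*a*(T/2)^2 = (pf-p0)/2 => a = 4*(pf-p0)/T^2
a = 4*(5.2-2.0)/8^2 = 0.2
t = 1 is in the acceleration phase (t <= T/2).
p = p0 + 0.5*a*t^2 = 2.0 + 0.5*0.2*1^2
= 2.1


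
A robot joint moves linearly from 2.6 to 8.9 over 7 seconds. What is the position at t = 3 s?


s = t/T = 3/7 = 0.4286
p(t) = p0 + (pf-p0)*s
= 2.6 + (8.9 - 2.6) * 0.4286
= 5.3


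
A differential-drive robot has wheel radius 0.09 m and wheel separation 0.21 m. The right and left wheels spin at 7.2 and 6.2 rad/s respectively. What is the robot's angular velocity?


vR = r*wR = 0.09*7.2 = 0.648 m/s
vL = r*wL = 0.09*6.2 = 0.558 m/s
v = (vR+vL)/2 = 0.603 m/s
omega = (vR-vL)/L = 0.4286 rad/s
angular velocity = 0.4286 rad/s


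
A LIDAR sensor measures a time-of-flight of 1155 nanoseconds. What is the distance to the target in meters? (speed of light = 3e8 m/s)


tof = 1155 ns = 1.155e-06 s
dist = c * tof / 2
= 3e8 * 1.155e-06 / 2
= 173.25 m


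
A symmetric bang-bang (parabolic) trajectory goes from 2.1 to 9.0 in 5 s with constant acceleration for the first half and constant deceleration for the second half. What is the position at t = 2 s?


Symmetric rest-to-rest: each phase covers (pf-p0)/2 in time T/2. 0.5*a*(T/2)^2 = (pf-p0)/2 => a = 4*(pf-p0)/T^2
a = 4*(9.0-2.1)/5^2 = 1.104
t = 2 is in the acceleration phase (t <= T/2).
p = p0 + 0.5*a*t^2 = 2.1 + 0.5*1.104*2^2
= 4.308


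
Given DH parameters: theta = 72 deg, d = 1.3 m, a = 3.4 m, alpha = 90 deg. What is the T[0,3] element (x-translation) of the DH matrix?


T[0,3] = a * cos(theta)
= 3.4 * cos(72 deg)
= 3.4 * 0.309
= 1.0507


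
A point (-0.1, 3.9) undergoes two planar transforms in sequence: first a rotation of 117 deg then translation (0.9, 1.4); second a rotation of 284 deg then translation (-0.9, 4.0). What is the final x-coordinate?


After transform 1:
x1 = cos(117)*-0.1 - sin(117)*3.9 + 0.9 = -2.5295
y1 = sin(117)*-0.1 + cos(117)*3.9 + 1.4 = -0.4597
After transform 2:
x2 = cos(284)*-2.5295 - sin(284)*-0.4597 + -0.9
= -1.958


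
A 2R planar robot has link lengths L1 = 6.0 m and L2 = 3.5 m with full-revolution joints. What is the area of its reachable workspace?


r_max = L1 + L2 = 9.5 m
r_min = |L1 - L2| = 2.5 m
Area = pi*(r_max^2 - r_min^2)
= pi*(90.25 - 6.25)
= pi * 84.0
= 263.8938 m^2


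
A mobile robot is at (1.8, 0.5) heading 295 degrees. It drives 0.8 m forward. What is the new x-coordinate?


x_new = x0 + d*cos(theta)
= 1.8 + 0.8*cos(295)
= 1.8 + 0.3381
= 2.1381


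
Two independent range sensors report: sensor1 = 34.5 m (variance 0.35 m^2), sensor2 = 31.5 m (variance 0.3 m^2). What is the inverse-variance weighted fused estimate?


w1 = (1/var1) / (1/var1 + 1/var2)
   = 2.8571 / (2.8571 + 3.3333) = 0.4615
w2 = 1 - w1 = 0.5385
fused = w1*s1 + w2*s2 = 15.9231 + 16.9615
= 32.8846 m


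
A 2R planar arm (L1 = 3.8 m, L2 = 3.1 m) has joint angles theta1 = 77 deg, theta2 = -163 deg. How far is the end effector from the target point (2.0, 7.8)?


End effector via forward kinematics:
x = L1*cos(t1) + L2*cos(t1+t2) = 1.0711
y = L1*sin(t1) + L2*sin(t1+t2) = 0.6102
Distance to target:
d = sqrt((2.0 - 1.0711)^2 + (7.8 - 0.6102)^2)
= sqrt(0.8629 + 51.6938)
= 7.2496 m


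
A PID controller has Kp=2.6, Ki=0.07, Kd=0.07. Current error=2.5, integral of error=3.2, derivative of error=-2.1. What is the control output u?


u = Kp*e + Ki*int(e) + Kd*de/dt
= 2.6*2.5 + 0.07*3.2 + 0.07*(-2.1)
= 6.5 + 0.224 + -0.147
= 6.577


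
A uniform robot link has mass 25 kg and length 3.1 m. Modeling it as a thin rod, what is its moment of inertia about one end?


I = (1/3) * m * L^2
= (1/3) * 25 * 3.1^2
= 0.333333 * 25 * 9.61
= 80.0833 kg*m^2


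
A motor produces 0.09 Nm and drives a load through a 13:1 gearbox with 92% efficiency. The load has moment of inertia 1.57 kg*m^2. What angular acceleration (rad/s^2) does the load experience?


tau_out = tau_motor * N * eta
= 0.09 * 13 * 0.92 = 1.0764 Nm
alpha = tau_out / I = 1.0764 / 1.57
= 0.6856 rad/s^2


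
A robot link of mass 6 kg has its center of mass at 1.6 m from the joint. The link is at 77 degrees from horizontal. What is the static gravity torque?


tau = m*g*L*cos(angle)
= 6 * 9.81 * 1.6 * cos(77 deg)
= 6 * 9.81 * 1.6 * 0.225
= 21.185 Nm


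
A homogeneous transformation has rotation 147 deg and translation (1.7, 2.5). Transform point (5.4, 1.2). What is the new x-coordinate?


x' = cos(theta)*px - sin(theta)*py + tx
= -0.8387*5.4 - 0.5446*1.2 + 1.7
= -3.4824


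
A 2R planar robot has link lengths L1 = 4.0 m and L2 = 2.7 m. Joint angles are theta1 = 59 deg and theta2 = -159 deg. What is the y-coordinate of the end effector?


Convert angles to radians: theta1 = 1.0297, theta2 = -2.7751
y = L1*sin(theta1) + L2*sin(theta1+theta2)
y = 3.4287 + -2.659
y = 0.7697


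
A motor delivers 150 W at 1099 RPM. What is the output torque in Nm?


omega = 1099 * 2*pi/60 = 115.087 rad/s
tau = P / omega = 150 / 115.087
= 1.3034 Nm


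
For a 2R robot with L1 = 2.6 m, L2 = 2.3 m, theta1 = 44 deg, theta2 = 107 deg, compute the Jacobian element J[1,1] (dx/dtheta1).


J[1,1] = -L1*sin(t1) - L2*sin(t1+t2)
= -2.6*sin(44) - 2.3*sin(151)
= -2.9212


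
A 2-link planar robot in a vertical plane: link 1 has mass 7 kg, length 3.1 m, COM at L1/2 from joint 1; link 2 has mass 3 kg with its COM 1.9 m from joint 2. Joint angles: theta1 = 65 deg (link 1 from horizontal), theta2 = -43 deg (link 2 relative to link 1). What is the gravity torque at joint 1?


Horizontal distance from joint 1 to link-1 COM:
  x_c1 = (L1/2)*cos(t1) = 1.55 * 0.4226 = 0.6551 m
Horizontal distance from joint 1 to link-2 COM:
  x_c2 = L1*cos(t1) + Lc2*cos(t1+t2)
       = 3.1*0.4226 + 1.9*0.9272 = 3.0718 m
tau1 = m1*g*x_c1 + m2*g*x_c2
     = 7*9.81*0.6551 + 3*9.81*3.0718
     = 44.9829 + 90.4021
     = 135.3849 Nm


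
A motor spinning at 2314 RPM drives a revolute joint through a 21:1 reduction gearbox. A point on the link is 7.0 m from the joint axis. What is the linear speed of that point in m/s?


omega_motor = 2314 * 2*pi/60 = 242.3215 rad/s
omega_joint = omega_motor / 21 = 11.5391 rad/s
v = omega_joint * r = 11.5391 * 7.0
= 80.7738 m/s


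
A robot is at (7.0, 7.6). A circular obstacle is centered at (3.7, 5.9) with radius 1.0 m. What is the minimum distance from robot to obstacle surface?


center_dist = sqrt((7.0-3.7)^2 + (7.6-5.9)^2)
= sqrt(10.89 + 2.89)
= 3.7121
min_dist = center_dist - radius = 3.7121 - 1.0 = 2.7121 m


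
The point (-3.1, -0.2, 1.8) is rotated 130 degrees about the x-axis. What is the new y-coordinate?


Rotation about x-axis: y' = y*cos(theta) - z*sin(theta)
= -0.2 * -0.6428 - 1.8 * 0.766
= -1.2503


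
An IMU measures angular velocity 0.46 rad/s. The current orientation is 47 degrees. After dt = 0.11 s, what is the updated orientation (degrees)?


delta_theta = w * dt = 0.46 * 0.11 = 0.0506 rad
= 2.8992 deg
theta_new = 47 + 2.8992 = 49.8992 deg


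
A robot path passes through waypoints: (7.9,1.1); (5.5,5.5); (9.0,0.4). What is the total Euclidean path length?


Segment lengths:
  seg1 = sqrt((-2.4)^2 + (4.4)^2) = 5.012
  seg2 = sqrt((3.5)^2 + (-5.1)^2) = 6.1855
Total = 11.1975


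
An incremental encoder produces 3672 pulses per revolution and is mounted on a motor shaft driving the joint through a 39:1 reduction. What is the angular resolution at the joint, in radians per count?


counts per rev = 3672
effective counts at joint = 3672 * 39 = 143208
resolution = 2*pi / 143208
= 4.3875e-05 rad/count


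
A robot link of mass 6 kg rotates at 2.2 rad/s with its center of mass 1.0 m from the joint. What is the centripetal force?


F = m * omega^2 * r
= 6 * 2.2^2 * 1.0
= 6 * 4.84 * 1.0
= 29.04 N


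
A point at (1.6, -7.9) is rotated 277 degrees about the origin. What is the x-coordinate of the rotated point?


x' = x*cos(theta) - y*sin(theta)
cos(277 deg) = 0.1219, sin(277 deg) = -0.9925
x' = 1.6 * 0.1219 - -7.9 * -0.9925
= 0.195 - 7.8411
= -7.6461


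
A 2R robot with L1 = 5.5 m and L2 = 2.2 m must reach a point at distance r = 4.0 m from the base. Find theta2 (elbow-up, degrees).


cos(theta2) = (r^2 - L1^2 - L2^2) / (2*L1*L2)
cos(theta2) = (16.0 - 30.25 - 4.84) / 24.2
cos(theta2) = -0.788843
theta2 = 142.0775 degrees


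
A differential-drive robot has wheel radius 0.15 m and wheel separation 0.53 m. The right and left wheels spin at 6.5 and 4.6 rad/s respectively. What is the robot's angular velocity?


vR = r*wR = 0.15*6.5 = 0.975 m/s
vL = r*wL = 0.15*4.6 = 0.69 m/s
v = (vR+vL)/2 = 0.8325 m/s
omega = (vR-vL)/L = 0.5377 rad/s
angular velocity = 0.5377 rad/s


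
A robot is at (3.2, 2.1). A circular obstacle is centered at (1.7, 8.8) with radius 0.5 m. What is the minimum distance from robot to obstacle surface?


center_dist = sqrt((3.2-1.7)^2 + (2.1-8.8)^2)
= sqrt(2.25 + 44.89)
= 6.8659
min_dist = center_dist - radius = 6.8659 - 0.5 = 6.3659 m


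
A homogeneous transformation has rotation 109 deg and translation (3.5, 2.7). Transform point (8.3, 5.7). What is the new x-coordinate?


x' = cos(theta)*px - sin(theta)*py + tx
= -0.3256*8.3 - 0.9455*5.7 + 3.5
= -4.5917


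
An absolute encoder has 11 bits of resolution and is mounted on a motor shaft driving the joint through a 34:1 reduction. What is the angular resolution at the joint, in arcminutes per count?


counts = 2^11 = 2048
effective counts at joint = 2048 * 34 = 69632
resolution = 360*60 / 69632
= 0.3102 arcmin/count


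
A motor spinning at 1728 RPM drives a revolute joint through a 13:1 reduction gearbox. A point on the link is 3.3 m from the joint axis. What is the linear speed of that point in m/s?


omega_motor = 1728 * 2*pi/60 = 180.9557 rad/s
omega_joint = omega_motor / 13 = 13.9197 rad/s
v = omega_joint * r = 13.9197 * 3.3
= 45.9349 m/s


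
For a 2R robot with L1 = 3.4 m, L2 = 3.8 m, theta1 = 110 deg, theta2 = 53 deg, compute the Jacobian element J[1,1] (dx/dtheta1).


J[1,1] = -L1*sin(t1) - L2*sin(t1+t2)
= -3.4*sin(110) - 3.8*sin(163)
= -4.306


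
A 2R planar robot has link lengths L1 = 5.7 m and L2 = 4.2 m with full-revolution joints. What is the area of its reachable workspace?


r_max = L1 + L2 = 9.9 m
r_min = |L1 - L2| = 1.5 m
Area = pi*(r_max^2 - r_min^2)
= pi*(98.01 - 2.25)
= pi * 95.76
= 300.8389 m^2


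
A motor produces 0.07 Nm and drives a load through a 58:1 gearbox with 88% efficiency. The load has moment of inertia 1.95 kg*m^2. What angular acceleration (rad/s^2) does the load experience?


tau_out = tau_motor * N * eta
= 0.07 * 58 * 0.88 = 3.5728 Nm
alpha = tau_out / I = 3.5728 / 1.95
= 1.8322 rad/s^2


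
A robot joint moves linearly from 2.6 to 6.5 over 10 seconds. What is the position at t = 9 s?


s = t/T = 9/10 = 0.9
p(t) = p0 + (pf-p0)*s
= 2.6 + (6.5 - 2.6) * 0.9
= 6.11


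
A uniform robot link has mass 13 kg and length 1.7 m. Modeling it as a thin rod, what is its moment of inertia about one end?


I = (1/3) * m * L^2
= (1/3) * 13 * 1.7^2
= 0.333333 * 13 * 2.89
= 12.5233 kg*m^2


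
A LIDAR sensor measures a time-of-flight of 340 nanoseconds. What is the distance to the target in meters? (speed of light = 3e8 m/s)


tof = 340 ns = 3.4e-07 s
dist = c * tof / 2
= 3e8 * 3.4e-07 / 2
= 51.0 m


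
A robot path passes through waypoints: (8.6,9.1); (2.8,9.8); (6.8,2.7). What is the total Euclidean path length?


Segment lengths:
  seg1 = sqrt((-5.8)^2 + (0.7)^2) = 5.8421
  seg2 = sqrt((4.0)^2 + (-7.1)^2) = 8.1492
Total = 13.9913


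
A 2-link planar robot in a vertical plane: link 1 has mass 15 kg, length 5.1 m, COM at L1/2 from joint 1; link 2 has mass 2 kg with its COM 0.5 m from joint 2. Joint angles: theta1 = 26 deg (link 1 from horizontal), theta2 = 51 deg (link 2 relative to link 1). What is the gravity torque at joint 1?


Horizontal distance from joint 1 to link-1 COM:
  x_c1 = (L1/2)*cos(t1) = 2.55 * 0.8988 = 2.2919 m
Horizontal distance from joint 1 to link-2 COM:
  x_c2 = L1*cos(t1) + Lc2*cos(t1+t2)
       = 5.1*0.8988 + 0.5*0.225 = 4.6963 m
tau1 = m1*g*x_c1 + m2*g*x_c2
     = 15*9.81*2.2919 + 2*9.81*4.6963
     = 337.2567 + 92.1419
     = 429.3986 Nm


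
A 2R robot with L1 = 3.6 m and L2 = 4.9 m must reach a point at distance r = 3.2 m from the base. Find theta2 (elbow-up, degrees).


cos(theta2) = (r^2 - L1^2 - L2^2) / (2*L1*L2)
cos(theta2) = (10.24 - 12.96 - 24.01) / 35.28
cos(theta2) = -0.757653
theta2 = 139.2577 degrees


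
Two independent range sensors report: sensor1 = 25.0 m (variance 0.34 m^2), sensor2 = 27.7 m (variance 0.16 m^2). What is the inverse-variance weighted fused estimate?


w1 = (1/var1) / (1/var1 + 1/var2)
   = 2.9412 / (2.9412 + 6.25) = 0.32
w2 = 1 - w1 = 0.68
fused = w1*s1 + w2*s2 = 8.0 + 18.836
= 26.836 m


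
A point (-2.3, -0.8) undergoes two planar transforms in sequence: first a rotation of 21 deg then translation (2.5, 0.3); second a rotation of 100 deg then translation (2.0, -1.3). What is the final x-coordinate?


After transform 1:
x1 = cos(21)*-2.3 - sin(21)*-0.8 + 2.5 = 0.6395
y1 = sin(21)*-2.3 + cos(21)*-0.8 + 0.3 = -1.2711
After transform 2:
x2 = cos(100)*0.6395 - sin(100)*-1.2711 + 2.0
= 3.1408


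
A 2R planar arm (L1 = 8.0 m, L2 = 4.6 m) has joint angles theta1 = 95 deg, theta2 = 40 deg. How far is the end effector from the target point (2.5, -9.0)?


End effector via forward kinematics:
x = L1*cos(t1) + L2*cos(t1+t2) = -3.9499
y = L1*sin(t1) + L2*sin(t1+t2) = 11.2222
Distance to target:
d = sqrt((2.5 - -3.9499)^2 + (-9.0 - 11.2222)^2)
= sqrt(41.6017 + 408.9393)
= 21.226 m


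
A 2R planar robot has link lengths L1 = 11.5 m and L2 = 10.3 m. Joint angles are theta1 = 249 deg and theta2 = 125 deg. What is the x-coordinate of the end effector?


Convert angles to radians: theta1 = 4.3459, theta2 = 2.1817
x = L1*cos(theta1) + L2*cos(theta1+theta2)
x = -4.1212 + 9.994
x = 5.8728


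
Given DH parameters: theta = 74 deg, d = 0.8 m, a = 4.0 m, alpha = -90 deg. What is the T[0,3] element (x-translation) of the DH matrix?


T[0,3] = a * cos(theta)
= 4.0 * cos(74 deg)
= 4.0 * 0.2756
= 1.1025


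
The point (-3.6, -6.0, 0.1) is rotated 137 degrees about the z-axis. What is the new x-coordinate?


Rotation about z-axis: x' = x*cos(theta) - y*sin(theta)
= -3.6 * -0.7314 - -6.0 * 0.682
= 6.7249


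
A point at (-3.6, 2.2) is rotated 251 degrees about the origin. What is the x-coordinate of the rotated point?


x' = x*cos(theta) - y*sin(theta)
cos(251 deg) = -0.3256, sin(251 deg) = -0.9455
x' = -3.6 * -0.3256 - 2.2 * -0.9455
= 1.172 - -2.0801
= 3.2522


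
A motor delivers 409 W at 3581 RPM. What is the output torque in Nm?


omega = 3581 * 2*pi/60 = 375.0014 rad/s
tau = P / omega = 409 / 375.0014
= 1.0907 Nm


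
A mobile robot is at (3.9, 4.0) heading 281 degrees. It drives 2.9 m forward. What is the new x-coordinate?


x_new = x0 + d*cos(theta)
= 3.9 + 2.9*cos(281)
= 3.9 + 0.5533
= 4.4533


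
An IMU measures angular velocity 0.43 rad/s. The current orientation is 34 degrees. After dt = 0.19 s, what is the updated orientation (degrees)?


delta_theta = w * dt = 0.43 * 0.19 = 0.0817 rad
= 4.6811 deg
theta_new = 34 + 4.6811 = 38.6811 deg


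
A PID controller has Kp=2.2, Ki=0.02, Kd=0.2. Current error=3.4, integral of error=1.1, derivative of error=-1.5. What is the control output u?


u = Kp*e + Ki*int(e) + Kd*de/dt
= 2.2*3.4 + 0.02*1.1 + 0.2*(-1.5)
= 7.48 + 0.022 + -0.3
= 7.202


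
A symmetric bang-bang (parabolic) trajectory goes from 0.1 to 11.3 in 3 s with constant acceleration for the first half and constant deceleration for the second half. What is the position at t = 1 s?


Symmetric rest-to-rest: each phase covers (pf-p0)/2 in time T/2. 0.5*a*(T/2)^2 = (pf-p0)/2 => a = 4*(pf-p0)/T^2
a = 4*(11.3-0.1)/3^2 = 4.9778
t = 1 is in the acceleration phase (t <= T/2).
p = p0 + 0.5*a*t^2 = 0.1 + 0.5*4.9778*1^2
= 2.5889


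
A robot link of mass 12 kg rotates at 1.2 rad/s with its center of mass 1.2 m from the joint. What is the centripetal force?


F = m * omega^2 * r
= 12 * 1.2^2 * 1.2
= 12 * 1.44 * 1.2
= 20.736 N


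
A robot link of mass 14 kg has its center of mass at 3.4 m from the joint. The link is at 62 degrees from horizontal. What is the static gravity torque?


tau = m*g*L*cos(angle)
= 14 * 9.81 * 3.4 * cos(62 deg)
= 14 * 9.81 * 3.4 * 0.4695
= 219.2226 Nm


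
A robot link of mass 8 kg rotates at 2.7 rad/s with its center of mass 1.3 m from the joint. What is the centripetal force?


F = m * omega^2 * r
= 8 * 2.7^2 * 1.3
= 8 * 7.29 * 1.3
= 75.816 N


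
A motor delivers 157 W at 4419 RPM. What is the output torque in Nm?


omega = 4419 * 2*pi/60 = 462.7566 rad/s
tau = P / omega = 157 / 462.7566
= 0.3393 Nm


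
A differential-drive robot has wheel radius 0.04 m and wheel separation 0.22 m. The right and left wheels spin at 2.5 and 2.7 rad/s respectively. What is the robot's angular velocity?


vR = r*wR = 0.04*2.5 = 0.1 m/s
vL = r*wL = 0.04*2.7 = 0.108 m/s
v = (vR+vL)/2 = 0.104 m/s
omega = (vR-vL)/L = -0.0364 rad/s
angular velocity = -0.0364 rad/s


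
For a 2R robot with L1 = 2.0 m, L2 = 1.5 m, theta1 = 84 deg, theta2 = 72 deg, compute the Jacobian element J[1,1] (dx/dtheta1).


J[1,1] = -L1*sin(t1) - L2*sin(t1+t2)
= -2.0*sin(84) - 1.5*sin(156)
= -2.5991


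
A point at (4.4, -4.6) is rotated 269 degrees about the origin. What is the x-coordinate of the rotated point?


x' = x*cos(theta) - y*sin(theta)
cos(269 deg) = -0.0175, sin(269 deg) = -0.9998
x' = 4.4 * -0.0175 - -4.6 * -0.9998
= -0.0768 - 4.5993
= -4.6761


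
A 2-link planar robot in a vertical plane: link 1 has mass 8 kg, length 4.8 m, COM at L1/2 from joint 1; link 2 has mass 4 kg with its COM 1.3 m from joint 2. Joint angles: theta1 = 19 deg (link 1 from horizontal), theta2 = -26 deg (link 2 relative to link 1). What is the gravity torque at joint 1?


Horizontal distance from joint 1 to link-1 COM:
  x_c1 = (L1/2)*cos(t1) = 2.4 * 0.9455 = 2.2692 m
Horizontal distance from joint 1 to link-2 COM:
  x_c2 = L1*cos(t1) + Lc2*cos(t1+t2)
       = 4.8*0.9455 + 1.3*0.9925 = 5.8288 m
tau1 = m1*g*x_c1 + m2*g*x_c2
     = 8*9.81*2.2692 + 4*9.81*5.8288
     = 178.0903 + 228.7221
     = 406.8124 Nm


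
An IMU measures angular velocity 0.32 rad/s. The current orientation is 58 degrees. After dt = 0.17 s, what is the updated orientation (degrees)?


delta_theta = w * dt = 0.32 * 0.17 = 0.0544 rad
= 3.1169 deg
theta_new = 58 + 3.1169 = 61.1169 deg


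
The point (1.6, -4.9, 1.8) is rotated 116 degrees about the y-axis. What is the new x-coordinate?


Rotation about y-axis: x' = x*cos(theta) + z*sin(theta)
= 1.6 * -0.4384 + 1.8 * 0.8988
= 0.9164


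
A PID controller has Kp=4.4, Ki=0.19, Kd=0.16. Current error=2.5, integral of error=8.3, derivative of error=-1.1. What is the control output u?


u = Kp*e + Ki*int(e) + Kd*de/dt
= 4.4*2.5 + 0.19*8.3 + 0.16*(-1.1)
= 11.0 + 1.577 + -0.176
= 12.401


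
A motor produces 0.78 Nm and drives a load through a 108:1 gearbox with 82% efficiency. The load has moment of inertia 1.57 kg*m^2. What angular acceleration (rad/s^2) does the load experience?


tau_out = tau_motor * N * eta
= 0.78 * 108 * 0.82 = 69.0768 Nm
alpha = tau_out / I = 69.0768 / 1.57
= 43.998 rad/s^2


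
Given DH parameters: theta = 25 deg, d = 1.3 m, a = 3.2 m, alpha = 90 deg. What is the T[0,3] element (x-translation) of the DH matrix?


T[0,3] = a * cos(theta)
= 3.2 * cos(25 deg)
= 3.2 * 0.9063
= 2.9002


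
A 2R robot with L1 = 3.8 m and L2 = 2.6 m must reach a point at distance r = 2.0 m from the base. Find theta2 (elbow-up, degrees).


cos(theta2) = (r^2 - L1^2 - L2^2) / (2*L1*L2)
cos(theta2) = (4.0 - 14.44 - 6.76) / 19.76
cos(theta2) = -0.870445
theta2 = 150.5104 degrees


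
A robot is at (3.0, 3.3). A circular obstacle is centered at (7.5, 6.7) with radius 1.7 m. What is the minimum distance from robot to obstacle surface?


center_dist = sqrt((3.0-7.5)^2 + (3.3-6.7)^2)
= sqrt(20.25 + 11.56)
= 5.64
min_dist = center_dist - radius = 5.64 - 1.7 = 3.94 m


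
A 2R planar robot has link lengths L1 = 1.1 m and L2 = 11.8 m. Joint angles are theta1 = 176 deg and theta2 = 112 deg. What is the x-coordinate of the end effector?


Convert angles to radians: theta1 = 3.0718, theta2 = 1.9548
x = L1*cos(theta1) + L2*cos(theta1+theta2)
x = -1.0973 + 3.6464
x = 2.5491


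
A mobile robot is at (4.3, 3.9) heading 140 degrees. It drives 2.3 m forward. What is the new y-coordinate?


y_new = y0 + d*sin(theta)
= 3.9 + 2.3*sin(140)
= 3.9 + 1.4784
= 5.3784


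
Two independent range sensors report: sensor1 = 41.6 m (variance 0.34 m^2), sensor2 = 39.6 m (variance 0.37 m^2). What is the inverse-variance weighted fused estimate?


w1 = (1/var1) / (1/var1 + 1/var2)
   = 2.9412 / (2.9412 + 2.7027) = 0.5211
w2 = 1 - w1 = 0.4789
fused = w1*s1 + w2*s2 = 21.6789 + 18.9634
= 40.6423 m


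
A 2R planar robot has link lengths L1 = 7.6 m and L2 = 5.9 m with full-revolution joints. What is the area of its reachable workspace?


r_max = L1 + L2 = 13.5 m
r_min = |L1 - L2| = 1.7 m
Area = pi*(r_max^2 - r_min^2)
= pi*(182.25 - 2.89)
= pi * 179.36
= 563.4761 m^2


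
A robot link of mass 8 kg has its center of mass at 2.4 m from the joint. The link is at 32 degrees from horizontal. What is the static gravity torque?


tau = m*g*L*cos(angle)
= 8 * 9.81 * 2.4 * cos(32 deg)
= 8 * 9.81 * 2.4 * 0.848
= 159.7316 Nm


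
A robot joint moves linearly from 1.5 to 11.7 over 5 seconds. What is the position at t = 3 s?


s = t/T = 3/5 = 0.6
p(t) = p0 + (pf-p0)*s
= 1.5 + (11.7 - 1.5) * 0.6
= 7.62


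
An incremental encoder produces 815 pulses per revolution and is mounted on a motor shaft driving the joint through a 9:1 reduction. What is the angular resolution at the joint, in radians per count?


counts per rev = 815
effective counts at joint = 815 * 9 = 7335
resolution = 2*pi / 7335
= 8.5660e-04 rad/count


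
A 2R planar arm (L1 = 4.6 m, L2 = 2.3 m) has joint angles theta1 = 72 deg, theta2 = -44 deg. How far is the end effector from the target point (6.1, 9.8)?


End effector via forward kinematics:
x = L1*cos(t1) + L2*cos(t1+t2) = 3.4523
y = L1*sin(t1) + L2*sin(t1+t2) = 5.4546
Distance to target:
d = sqrt((6.1 - 3.4523)^2 + (9.8 - 5.4546)^2)
= sqrt(7.0105 + 18.8821)
= 5.0885 m


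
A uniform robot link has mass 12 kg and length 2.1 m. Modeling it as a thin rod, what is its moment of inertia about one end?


I = (1/3) * m * L^2
= (1/3) * 12 * 2.1^2
= 0.333333 * 12 * 4.41
= 17.64 kg*m^2


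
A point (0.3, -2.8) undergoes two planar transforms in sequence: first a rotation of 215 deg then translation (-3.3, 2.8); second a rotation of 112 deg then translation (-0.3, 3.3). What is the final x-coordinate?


After transform 1:
x1 = cos(215)*0.3 - sin(215)*-2.8 + -3.3 = -5.1518
y1 = sin(215)*0.3 + cos(215)*-2.8 + 2.8 = 4.9216
After transform 2:
x2 = cos(112)*-5.1518 - sin(112)*4.9216 + -0.3
= -2.9333


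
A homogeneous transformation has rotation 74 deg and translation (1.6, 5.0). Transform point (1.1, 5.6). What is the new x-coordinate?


x' = cos(theta)*px - sin(theta)*py + tx
= 0.2756*1.1 - 0.9613*5.6 + 1.6
= -3.4799


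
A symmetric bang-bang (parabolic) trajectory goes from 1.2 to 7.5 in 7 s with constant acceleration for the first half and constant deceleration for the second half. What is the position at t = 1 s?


Symmetric rest-to-rest: each phase covers (pf-p0)/2 in time T/2. 0.5*a*(T/2)^2 = (pf-p0)/2 => a = 4*(pf-p0)/T^2
a = 4*(7.5-1.2)/7^2 = 0.5143
t = 1 is in the acceleration phase (t <= T/2).
p = p0 + 0.5*a*t^2 = 1.2 + 0.5*0.5143*1^2
= 1.4571
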